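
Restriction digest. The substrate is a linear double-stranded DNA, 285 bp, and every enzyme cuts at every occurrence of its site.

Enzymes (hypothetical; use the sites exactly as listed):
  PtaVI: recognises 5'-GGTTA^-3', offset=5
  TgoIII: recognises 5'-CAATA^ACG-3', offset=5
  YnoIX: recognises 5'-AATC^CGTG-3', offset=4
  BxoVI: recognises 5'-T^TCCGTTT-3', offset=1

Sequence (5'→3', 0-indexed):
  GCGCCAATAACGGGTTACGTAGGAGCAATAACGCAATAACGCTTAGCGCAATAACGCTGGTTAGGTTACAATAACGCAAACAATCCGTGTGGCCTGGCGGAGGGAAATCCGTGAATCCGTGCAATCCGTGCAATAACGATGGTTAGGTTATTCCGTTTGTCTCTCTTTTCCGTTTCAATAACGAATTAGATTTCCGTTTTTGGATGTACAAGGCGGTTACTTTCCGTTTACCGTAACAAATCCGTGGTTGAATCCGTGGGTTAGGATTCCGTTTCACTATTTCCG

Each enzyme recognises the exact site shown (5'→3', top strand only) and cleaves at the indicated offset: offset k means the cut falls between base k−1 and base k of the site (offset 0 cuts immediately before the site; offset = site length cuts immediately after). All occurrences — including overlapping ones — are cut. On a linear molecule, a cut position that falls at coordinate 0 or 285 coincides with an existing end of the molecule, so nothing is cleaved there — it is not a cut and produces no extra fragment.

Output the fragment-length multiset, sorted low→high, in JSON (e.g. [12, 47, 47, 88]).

Scan for sites:
  PtaVI (GGTTA, off=5): starts [12, 58, 63, 140, 145, 214, 258] → cuts [17, 63, 68, 145, 150, 219, 263]
  TgoIII (CAATAACG, off=5): starts [4, 25, 33, 48, 68, 130, 175] → cuts [9, 30, 38, 53, 73, 135, 180]
  YnoIX (AATCCGTG, off=4): starts [81, 105, 113, 122, 238, 250] → cuts [85, 109, 117, 126, 242, 254]
  BxoVI (TTCCGTTT, off=1): starts [150, 167, 191, 221, 266] → cuts [151, 168, 192, 222, 267]

Pooled cuts: [9, 17, 30, 38, 53, 63, 68, 73, 85, 109, 117, 126, 135, 145, 150, 151, 168, 180, 192, 219, 222, 242, 254, 263, 267]

Fragment lengths:
  [0,9): 9 bp
  [9,17): 8 bp
  [17,30): 13 bp
  [30,38): 8 bp
  [38,53): 15 bp
  [53,63): 10 bp
  [63,68): 5 bp
  [68,73): 5 bp
  [73,85): 12 bp
  [85,109): 24 bp
  [109,117): 8 bp
  [117,126): 9 bp
  [126,135): 9 bp
  [135,145): 10 bp
  [145,150): 5 bp
  [150,151): 1 bp
  [151,168): 17 bp
  [168,180): 12 bp
  [180,192): 12 bp
  [192,219): 27 bp
  [219,222): 3 bp
  [222,242): 20 bp
  [242,254): 12 bp
  [254,263): 9 bp
  [263,267): 4 bp
  [267,285): 18 bp

[1,3,4,5,5,5,8,8,8,9,9,9,9,10,10,12,12,12,12,13,15,17,18,20,24,27]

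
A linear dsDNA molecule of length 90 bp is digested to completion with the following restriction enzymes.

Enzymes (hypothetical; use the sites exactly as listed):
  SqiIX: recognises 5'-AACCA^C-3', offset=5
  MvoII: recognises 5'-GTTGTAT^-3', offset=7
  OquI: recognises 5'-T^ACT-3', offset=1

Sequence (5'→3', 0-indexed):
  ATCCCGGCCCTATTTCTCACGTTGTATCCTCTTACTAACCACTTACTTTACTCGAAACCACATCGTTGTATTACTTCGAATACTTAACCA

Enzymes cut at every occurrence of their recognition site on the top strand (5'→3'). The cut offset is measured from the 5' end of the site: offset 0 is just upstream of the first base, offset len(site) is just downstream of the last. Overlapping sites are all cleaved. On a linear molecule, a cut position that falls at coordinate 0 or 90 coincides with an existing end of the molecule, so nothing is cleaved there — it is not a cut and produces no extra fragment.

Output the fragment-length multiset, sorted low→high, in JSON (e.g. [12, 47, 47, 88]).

Site scan:
  SqiIX AACCAC/5: at [36, 55] ⇒ [41, 60]
  MvoII GTTGTAT/7: at [20, 64] ⇒ [27, 71]
  OquI TACT/1: at [32, 43, 48, 71, 80] ⇒ [33, 44, 49, 72, 81]

Pooled cuts: [27, 33, 41, 44, 49, 60, 71, 72, 81]

Fragment lengths:
  [0,27): 27 bp
  [27,33): 6 bp
  [33,41): 8 bp
  [41,44): 3 bp
  [44,49): 5 bp
  [49,60): 11 bp
  [60,71): 11 bp
  [71,72): 1 bp
  [72,81): 9 bp
  [81,90): 9 bp

[1,3,5,6,8,9,9,11,11,27]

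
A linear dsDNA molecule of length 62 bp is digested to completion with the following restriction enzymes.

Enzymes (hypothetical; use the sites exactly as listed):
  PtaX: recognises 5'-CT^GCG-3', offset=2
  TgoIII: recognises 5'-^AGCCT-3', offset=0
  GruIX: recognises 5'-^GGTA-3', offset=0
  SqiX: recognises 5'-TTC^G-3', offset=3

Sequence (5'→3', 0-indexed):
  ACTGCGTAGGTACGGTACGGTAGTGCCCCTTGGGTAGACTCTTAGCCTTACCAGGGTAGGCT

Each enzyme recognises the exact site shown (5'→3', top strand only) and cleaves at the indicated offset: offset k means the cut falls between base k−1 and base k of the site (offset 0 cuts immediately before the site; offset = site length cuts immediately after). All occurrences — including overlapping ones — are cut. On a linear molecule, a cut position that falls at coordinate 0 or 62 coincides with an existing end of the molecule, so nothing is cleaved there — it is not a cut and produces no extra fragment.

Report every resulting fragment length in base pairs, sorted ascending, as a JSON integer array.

[3,5,5,5,8,11,11,14]

Site scan:
  PtaX CTGCG/2: at [1] ⇒ [3]
  TgoIII AGCCT/0: at [43] ⇒ [43]
  GruIX GGTA/0: at [8, 13, 18, 32, 54] ⇒ [8, 13, 18, 32, 54]
  SqiX (TTCG, off=3): no sites

Pooled cuts: [3, 8, 13, 18, 32, 43, 54]

Fragment lengths:
  [0,3): 3 bp
  [3,8): 5 bp
  [8,13): 5 bp
  [13,18): 5 bp
  [18,32): 14 bp
  [32,43): 11 bp
  [43,54): 11 bp
  [54,62): 8 bp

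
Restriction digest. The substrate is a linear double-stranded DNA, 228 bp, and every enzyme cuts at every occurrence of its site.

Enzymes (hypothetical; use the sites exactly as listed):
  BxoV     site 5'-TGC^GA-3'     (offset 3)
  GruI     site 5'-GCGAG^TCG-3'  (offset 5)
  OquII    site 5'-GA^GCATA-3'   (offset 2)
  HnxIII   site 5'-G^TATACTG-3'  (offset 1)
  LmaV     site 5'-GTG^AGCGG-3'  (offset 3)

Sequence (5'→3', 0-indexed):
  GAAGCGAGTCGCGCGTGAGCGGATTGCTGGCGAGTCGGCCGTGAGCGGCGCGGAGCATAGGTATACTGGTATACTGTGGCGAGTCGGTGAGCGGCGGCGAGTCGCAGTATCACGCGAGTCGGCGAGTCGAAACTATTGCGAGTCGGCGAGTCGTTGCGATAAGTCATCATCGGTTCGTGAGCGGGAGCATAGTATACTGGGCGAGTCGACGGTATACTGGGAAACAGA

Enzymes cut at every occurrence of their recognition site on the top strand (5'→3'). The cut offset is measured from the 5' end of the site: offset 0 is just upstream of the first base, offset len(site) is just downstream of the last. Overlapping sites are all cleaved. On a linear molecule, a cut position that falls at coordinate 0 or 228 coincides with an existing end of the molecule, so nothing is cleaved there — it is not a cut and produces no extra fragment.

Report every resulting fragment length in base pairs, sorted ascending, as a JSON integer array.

[3,6,6,7,7,7,7,8,8,8,8,9,9,11,12,13,13,14,16,17,17,22]

Scan for sites:
  BxoV (TGCGA, off=3): starts [136, 154] → cuts [139, 157]
  GruI (GCGAGTCG, off=5): starts [3, 29, 78, 96, 113, 121, 137, 145, 200] → cuts [8, 34, 83, 101, 118, 126, 142, 150, 205]
  OquII (GAGCATA, off=2): starts [52, 184] → cuts [54, 186]
  HnxIII (GTATACTG, off=1): starts [60, 68, 191, 211] → cuts [61, 69, 192, 212]
  LmaV (GTGAGCGG, off=3): starts [14, 40, 86, 176] → cuts [17, 43, 89, 179]

All cut coordinates (distinct, sorted): [8, 17, 34, 43, 54, 61, 69, 83, 89, 101, 118, 126, 139, 142, 150, 157, 179, 186, 192, 205, 212]

Fragment lengths:
  [0,8): 8 bp
  [8,17): 9 bp
  [17,34): 17 bp
  [34,43): 9 bp
  [43,54): 11 bp
  [54,61): 7 bp
  [61,69): 8 bp
  [69,83): 14 bp
  [83,89): 6 bp
  [89,101): 12 bp
  [101,118): 17 bp
  [118,126): 8 bp
  [126,139): 13 bp
  [139,142): 3 bp
  [142,150): 8 bp
  [150,157): 7 bp
  [157,179): 22 bp
  [179,186): 7 bp
  [186,192): 6 bp
  [192,205): 13 bp
  [205,212): 7 bp
  [212,228): 16 bp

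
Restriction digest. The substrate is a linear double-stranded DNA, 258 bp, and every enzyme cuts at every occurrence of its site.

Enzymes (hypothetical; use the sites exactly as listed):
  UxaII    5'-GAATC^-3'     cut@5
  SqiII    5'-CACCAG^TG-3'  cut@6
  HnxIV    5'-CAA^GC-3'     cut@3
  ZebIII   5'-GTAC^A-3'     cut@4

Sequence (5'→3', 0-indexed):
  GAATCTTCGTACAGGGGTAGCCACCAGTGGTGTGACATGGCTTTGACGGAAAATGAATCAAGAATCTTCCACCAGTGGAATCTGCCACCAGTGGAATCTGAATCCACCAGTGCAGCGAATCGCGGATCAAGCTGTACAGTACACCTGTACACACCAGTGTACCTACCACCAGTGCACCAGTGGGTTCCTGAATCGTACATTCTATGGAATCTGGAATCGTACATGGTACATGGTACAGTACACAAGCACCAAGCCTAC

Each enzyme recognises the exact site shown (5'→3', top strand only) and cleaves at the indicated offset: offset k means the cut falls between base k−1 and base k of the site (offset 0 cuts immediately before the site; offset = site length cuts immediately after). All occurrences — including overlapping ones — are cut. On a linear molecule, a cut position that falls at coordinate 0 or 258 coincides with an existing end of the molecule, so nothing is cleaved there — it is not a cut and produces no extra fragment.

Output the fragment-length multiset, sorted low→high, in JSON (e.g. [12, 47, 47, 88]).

Site scan:
  UxaII GAATC/5: at [0, 54, 61, 77, 93, 99, 116, 189, 206, 213] ⇒ [5, 59, 66, 82, 98, 104, 121, 194, 211, 218]
  SqiII CACCAGTG/6: at [21, 69, 85, 104, 151, 166, 174] ⇒ [27, 75, 91, 110, 157, 172, 180]
  HnxIV CAAGC/3: at [127, 242, 249] ⇒ [130, 245, 252]
  ZebIII GTACA/4: at [8, 133, 138, 146, 194, 218, 225, 232, 237] ⇒ [12, 137, 142, 150, 198, 222, 229, 236, 241]

Pooled cuts: [5, 12, 27, 59, 66, 75, 82, 91, 98, 104, 110, 121, 130, 137, 142, 150, 157, 172, 180, 194, 198, 211, 218, 222, 229, 236, 241, 245, 252]

Fragments:
  [0,5): 5 bp
  [5,12): 7 bp
  [12,27): 15 bp
  [27,59): 32 bp
  [59,66): 7 bp
  [66,75): 9 bp
  [75,82): 7 bp
  [82,91): 9 bp
  [91,98): 7 bp
  [98,104): 6 bp
  [104,110): 6 bp
  [110,121): 11 bp
  [121,130): 9 bp
  [130,137): 7 bp
  [137,142): 5 bp
  [142,150): 8 bp
  [150,157): 7 bp
  [157,172): 15 bp
  [172,180): 8 bp
  [180,194): 14 bp
  [194,198): 4 bp
  [198,211): 13 bp
  [211,218): 7 bp
  [218,222): 4 bp
  [222,229): 7 bp
  [229,236): 7 bp
  [236,241): 5 bp
  [241,245): 4 bp
  [245,252): 7 bp
  [252,258): 6 bp

[4,4,4,5,5,5,6,6,6,7,7,7,7,7,7,7,7,7,7,8,8,9,9,9,11,13,14,15,15,32]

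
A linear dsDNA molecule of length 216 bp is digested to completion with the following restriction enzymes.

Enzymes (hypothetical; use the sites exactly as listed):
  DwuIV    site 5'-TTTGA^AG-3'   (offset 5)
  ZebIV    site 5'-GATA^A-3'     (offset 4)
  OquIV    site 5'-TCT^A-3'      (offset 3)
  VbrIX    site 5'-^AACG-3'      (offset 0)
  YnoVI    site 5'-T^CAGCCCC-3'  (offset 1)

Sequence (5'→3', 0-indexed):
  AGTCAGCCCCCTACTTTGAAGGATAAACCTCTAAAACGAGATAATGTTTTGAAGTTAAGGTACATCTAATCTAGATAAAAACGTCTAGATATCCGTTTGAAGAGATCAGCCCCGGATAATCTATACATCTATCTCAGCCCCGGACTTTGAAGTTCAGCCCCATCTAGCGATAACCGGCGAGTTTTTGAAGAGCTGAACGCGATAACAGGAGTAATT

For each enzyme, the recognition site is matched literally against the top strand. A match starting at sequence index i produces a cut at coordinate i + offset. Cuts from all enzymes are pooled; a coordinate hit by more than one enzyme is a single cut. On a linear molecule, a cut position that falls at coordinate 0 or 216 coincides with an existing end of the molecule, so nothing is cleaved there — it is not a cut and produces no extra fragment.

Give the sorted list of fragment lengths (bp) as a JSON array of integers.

Scan for sites:
  DwuIV TTTGAAG/5: at [14, 47, 95, 145, 183] ⇒ [19, 52, 100, 150, 188]
  ZebIV GATAA/4: at [21, 39, 73, 114, 168, 200] ⇒ [25, 43, 77, 118, 172, 204]
  OquIV TCTA/3: at [29, 64, 69, 83, 119, 127, 162] ⇒ [32, 67, 72, 86, 122, 130, 165]
  VbrIX AACG/0: at [34, 79, 195] ⇒ [34, 79, 195]
  YnoVI TCAGCCCC/1: at [2, 105, 133, 153] ⇒ [3, 106, 134, 154]

Pooled cuts: [3, 19, 25, 32, 34, 43, 52, 67, 72, 77, 79, 86, 100, 106, 118, 122, 130, 134, 150, 154, 165, 172, 188, 195, 204]

Fragments:
  [0,3): 3 bp
  [3,19): 16 bp
  [19,25): 6 bp
  [25,32): 7 bp
  [32,34): 2 bp
  [34,43): 9 bp
  [43,52): 9 bp
  [52,67): 15 bp
  [67,72): 5 bp
  [72,77): 5 bp
  [77,79): 2 bp
  [79,86): 7 bp
  [86,100): 14 bp
  [100,106): 6 bp
  [106,118): 12 bp
  [118,122): 4 bp
  [122,130): 8 bp
  [130,134): 4 bp
  [134,150): 16 bp
  [150,154): 4 bp
  [154,165): 11 bp
  [165,172): 7 bp
  [172,188): 16 bp
  [188,195): 7 bp
  [195,204): 9 bp
  [204,216): 12 bp

[2,2,3,4,4,4,5,5,6,6,7,7,7,7,8,9,9,9,11,12,12,14,15,16,16,16]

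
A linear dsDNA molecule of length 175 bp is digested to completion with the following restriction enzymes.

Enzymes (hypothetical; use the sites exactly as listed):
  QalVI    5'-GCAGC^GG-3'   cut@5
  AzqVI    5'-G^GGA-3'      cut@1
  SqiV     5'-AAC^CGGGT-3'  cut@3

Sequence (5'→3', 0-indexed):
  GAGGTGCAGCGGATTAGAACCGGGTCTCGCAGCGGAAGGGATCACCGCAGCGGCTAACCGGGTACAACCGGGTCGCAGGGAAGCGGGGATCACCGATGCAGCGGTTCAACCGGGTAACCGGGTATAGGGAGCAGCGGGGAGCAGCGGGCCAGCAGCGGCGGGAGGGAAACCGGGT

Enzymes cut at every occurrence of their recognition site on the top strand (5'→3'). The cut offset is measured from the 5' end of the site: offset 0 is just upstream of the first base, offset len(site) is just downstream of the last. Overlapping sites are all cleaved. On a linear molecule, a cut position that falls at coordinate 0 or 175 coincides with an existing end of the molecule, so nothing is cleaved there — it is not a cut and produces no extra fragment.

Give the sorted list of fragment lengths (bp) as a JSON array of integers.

[2,4,4,5,5,6,7,8,8,8,8,8,9,10,10,10,10,11,13,13,16]

Site scan:
  QalVI GCAGCGG/5: at [5, 28, 46, 97, 130, 140, 151] ⇒ [10, 33, 51, 102, 135, 145, 156]
  AzqVI GGGA/1: at [37, 77, 85, 126, 136, 159, 163] ⇒ [38, 78, 86, 127, 137, 160, 164]
  SqiV AACCGGGT/3: at [17, 55, 65, 107, 115, 167] ⇒ [20, 58, 68, 110, 118, 170]

All cut coordinates (distinct, sorted): [10, 20, 33, 38, 51, 58, 68, 78, 86, 102, 110, 118, 127, 135, 137, 145, 156, 160, 164, 170]

Fragment lengths:
  [0,10): 10 bp
  [10,20): 10 bp
  [20,33): 13 bp
  [33,38): 5 bp
  [38,51): 13 bp
  [51,58): 7 bp
  [58,68): 10 bp
  [68,78): 10 bp
  [78,86): 8 bp
  [86,102): 16 bp
  [102,110): 8 bp
  [110,118): 8 bp
  [118,127): 9 bp
  [127,135): 8 bp
  [135,137): 2 bp
  [137,145): 8 bp
  [145,156): 11 bp
  [156,160): 4 bp
  [160,164): 4 bp
  [164,170): 6 bp
  [170,175): 5 bp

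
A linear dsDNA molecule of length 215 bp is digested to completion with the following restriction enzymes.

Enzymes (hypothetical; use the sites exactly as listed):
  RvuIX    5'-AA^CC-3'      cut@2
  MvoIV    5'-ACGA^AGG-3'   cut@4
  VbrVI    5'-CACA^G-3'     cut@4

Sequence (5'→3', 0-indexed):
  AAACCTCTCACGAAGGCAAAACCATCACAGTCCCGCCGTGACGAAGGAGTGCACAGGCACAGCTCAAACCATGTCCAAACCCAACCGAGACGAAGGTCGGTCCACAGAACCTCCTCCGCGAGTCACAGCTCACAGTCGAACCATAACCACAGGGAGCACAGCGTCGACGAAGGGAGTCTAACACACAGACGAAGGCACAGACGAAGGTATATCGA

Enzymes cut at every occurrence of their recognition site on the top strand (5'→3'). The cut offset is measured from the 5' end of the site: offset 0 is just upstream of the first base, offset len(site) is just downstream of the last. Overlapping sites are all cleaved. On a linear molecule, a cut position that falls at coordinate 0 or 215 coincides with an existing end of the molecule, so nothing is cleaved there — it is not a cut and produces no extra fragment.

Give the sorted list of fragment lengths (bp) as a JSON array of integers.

[3,3,5,5,5,5,6,6,6,7,7,7,8,8,9,9,10,10,11,11,11,13,15,17,18]

Scan for sites:
  RvuIX (AACC, off=2): starts [1, 19, 66, 77, 82, 107, 138, 144] → cuts [3, 21, 68, 79, 84, 109, 140, 146]
  MvoIV (ACGAAGG, off=4): starts [9, 40, 89, 166, 188, 200] → cuts [13, 44, 93, 170, 192, 204]
  VbrVI (CACAG, off=4): starts [25, 51, 57, 102, 123, 130, 147, 156, 183, 195] → cuts [29, 55, 61, 106, 127, 134, 151, 160, 187, 199]

All cut coordinates (distinct, sorted): [3, 13, 21, 29, 44, 55, 61, 68, 79, 84, 93, 106, 109, 127, 134, 140, 146, 151, 160, 170, 187, 192, 199, 204]

Fragment lengths:
  [0,3): 3 bp
  [3,13): 10 bp
  [13,21): 8 bp
  [21,29): 8 bp
  [29,44): 15 bp
  [44,55): 11 bp
  [55,61): 6 bp
  [61,68): 7 bp
  [68,79): 11 bp
  [79,84): 5 bp
  [84,93): 9 bp
  [93,106): 13 bp
  [106,109): 3 bp
  [109,127): 18 bp
  [127,134): 7 bp
  [134,140): 6 bp
  [140,146): 6 bp
  [146,151): 5 bp
  [151,160): 9 bp
  [160,170): 10 bp
  [170,187): 17 bp
  [187,192): 5 bp
  [192,199): 7 bp
  [199,204): 5 bp
  [204,215): 11 bp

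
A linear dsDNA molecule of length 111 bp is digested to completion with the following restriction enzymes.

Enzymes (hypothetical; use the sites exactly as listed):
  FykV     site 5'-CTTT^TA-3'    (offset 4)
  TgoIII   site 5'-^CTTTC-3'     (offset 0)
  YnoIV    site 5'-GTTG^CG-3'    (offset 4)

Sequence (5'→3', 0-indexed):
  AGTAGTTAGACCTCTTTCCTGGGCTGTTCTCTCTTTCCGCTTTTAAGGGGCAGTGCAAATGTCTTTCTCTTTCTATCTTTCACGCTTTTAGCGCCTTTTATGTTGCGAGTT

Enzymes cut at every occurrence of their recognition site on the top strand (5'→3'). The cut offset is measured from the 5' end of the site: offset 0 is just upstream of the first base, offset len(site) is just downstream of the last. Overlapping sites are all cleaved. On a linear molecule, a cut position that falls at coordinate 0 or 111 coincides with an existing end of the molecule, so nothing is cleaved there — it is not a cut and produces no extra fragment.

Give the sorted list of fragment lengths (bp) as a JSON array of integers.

[6,6,7,8,10,11,12,13,19,19]

Site scan:
  FykV (CTTTTA, off=4): starts [39, 84, 94] → cuts [43, 88, 98]
  TgoIII (CTTTC, off=0): starts [13, 32, 62, 68, 76] → cuts [13, 32, 62, 68, 76]
  YnoIV (GTTGCG, off=4): starts [101] → cuts [105]

Pooled cuts: [13, 32, 43, 62, 68, 76, 88, 98, 105]

Fragments:
  [0,13): 13 bp
  [13,32): 19 bp
  [32,43): 11 bp
  [43,62): 19 bp
  [62,68): 6 bp
  [68,76): 8 bp
  [76,88): 12 bp
  [88,98): 10 bp
  [98,105): 7 bp
  [105,111): 6 bp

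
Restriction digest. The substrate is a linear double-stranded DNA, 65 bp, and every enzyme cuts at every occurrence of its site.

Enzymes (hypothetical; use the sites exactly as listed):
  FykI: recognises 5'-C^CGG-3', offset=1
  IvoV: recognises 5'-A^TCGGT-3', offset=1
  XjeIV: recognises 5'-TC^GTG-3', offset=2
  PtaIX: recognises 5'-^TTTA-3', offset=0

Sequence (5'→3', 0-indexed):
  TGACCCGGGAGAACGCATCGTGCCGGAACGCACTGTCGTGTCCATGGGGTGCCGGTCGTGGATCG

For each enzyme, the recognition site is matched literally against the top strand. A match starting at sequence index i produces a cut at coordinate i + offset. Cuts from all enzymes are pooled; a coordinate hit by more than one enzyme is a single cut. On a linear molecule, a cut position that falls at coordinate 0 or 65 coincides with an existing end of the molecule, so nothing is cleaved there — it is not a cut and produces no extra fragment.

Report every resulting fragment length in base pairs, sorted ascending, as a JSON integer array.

Per-enzyme occurrences:
  FykI (CCGG, off=1): starts [4, 22, 51] → cuts [5, 23, 52]
  IvoV (ATCGGT, off=1): no sites
  XjeIV (TCGTG, off=2): starts [17, 35, 55] → cuts [19, 37, 57]
  PtaIX (TTTA, off=0): no sites

All cut coordinates (distinct, sorted): [5, 19, 23, 37, 52, 57]

Fragment lengths:
  [0,5): 5 bp
  [5,19): 14 bp
  [19,23): 4 bp
  [23,37): 14 bp
  [37,52): 15 bp
  [52,57): 5 bp
  [57,65): 8 bp

[4,5,5,8,14,14,15]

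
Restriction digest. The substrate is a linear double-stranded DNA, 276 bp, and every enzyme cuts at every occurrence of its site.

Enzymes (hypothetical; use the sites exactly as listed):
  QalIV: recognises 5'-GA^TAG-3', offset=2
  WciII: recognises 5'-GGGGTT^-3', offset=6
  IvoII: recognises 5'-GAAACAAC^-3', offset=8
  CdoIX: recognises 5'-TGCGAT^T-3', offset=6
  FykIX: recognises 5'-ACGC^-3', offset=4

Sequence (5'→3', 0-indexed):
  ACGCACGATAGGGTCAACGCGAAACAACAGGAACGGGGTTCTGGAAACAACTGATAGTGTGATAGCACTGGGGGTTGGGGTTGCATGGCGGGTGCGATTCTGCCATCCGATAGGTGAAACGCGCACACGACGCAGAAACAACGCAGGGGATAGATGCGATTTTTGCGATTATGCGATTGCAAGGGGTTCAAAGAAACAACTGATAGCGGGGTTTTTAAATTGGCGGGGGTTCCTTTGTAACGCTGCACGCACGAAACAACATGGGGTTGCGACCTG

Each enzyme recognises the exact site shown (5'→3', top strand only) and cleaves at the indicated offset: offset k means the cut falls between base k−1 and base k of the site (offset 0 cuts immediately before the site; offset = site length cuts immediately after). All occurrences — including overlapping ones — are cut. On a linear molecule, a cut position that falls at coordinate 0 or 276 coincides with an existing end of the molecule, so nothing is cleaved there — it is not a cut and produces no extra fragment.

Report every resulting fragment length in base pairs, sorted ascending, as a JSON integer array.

Site scan:
  QalIV (GATAG, off=2): starts [6, 52, 60, 108, 148, 201] → cuts [8, 54, 62, 110, 150, 203]
  WciII (GGGGTT, off=6): starts [34, 70, 76, 182, 207, 225, 262] → cuts [40, 76, 82, 188, 213, 231, 268]
  IvoII (GAAACAAC, off=8): starts [20, 43, 134, 192, 252] → cuts [28, 51, 142, 200, 260]
  CdoIX (TGCGATT, off=6): starts [92, 154, 163, 171] → cuts [98, 160, 169, 177]
  FykIX (ACGC, off=4): starts [0, 16, 118, 129, 140, 239, 246] → cuts [4, 20, 122, 133, 144, 243, 250]

Pooled cuts: [4, 8, 20, 28, 40, 51, 54, 62, 76, 82, 98, 110, 122, 133, 142, 144, 150, 160, 169, 177, 188, 200, 203, 213, 231, 243, 250, 260, 268]

Fragment lengths:
  [0,4): 4 bp
  [4,8): 4 bp
  [8,20): 12 bp
  [20,28): 8 bp
  [28,40): 12 bp
  [40,51): 11 bp
  [51,54): 3 bp
  [54,62): 8 bp
  [62,76): 14 bp
  [76,82): 6 bp
  [82,98): 16 bp
  [98,110): 12 bp
  [110,122): 12 bp
  [122,133): 11 bp
  [133,142): 9 bp
  [142,144): 2 bp
  [144,150): 6 bp
  [150,160): 10 bp
  [160,169): 9 bp
  [169,177): 8 bp
  [177,188): 11 bp
  [188,200): 12 bp
  [200,203): 3 bp
  [203,213): 10 bp
  [213,231): 18 bp
  [231,243): 12 bp
  [243,250): 7 bp
  [250,260): 10 bp
  [260,268): 8 bp
  [268,276): 8 bp

[2,3,3,4,4,6,6,7,8,8,8,8,8,9,9,10,10,10,11,11,11,12,12,12,12,12,12,14,16,18]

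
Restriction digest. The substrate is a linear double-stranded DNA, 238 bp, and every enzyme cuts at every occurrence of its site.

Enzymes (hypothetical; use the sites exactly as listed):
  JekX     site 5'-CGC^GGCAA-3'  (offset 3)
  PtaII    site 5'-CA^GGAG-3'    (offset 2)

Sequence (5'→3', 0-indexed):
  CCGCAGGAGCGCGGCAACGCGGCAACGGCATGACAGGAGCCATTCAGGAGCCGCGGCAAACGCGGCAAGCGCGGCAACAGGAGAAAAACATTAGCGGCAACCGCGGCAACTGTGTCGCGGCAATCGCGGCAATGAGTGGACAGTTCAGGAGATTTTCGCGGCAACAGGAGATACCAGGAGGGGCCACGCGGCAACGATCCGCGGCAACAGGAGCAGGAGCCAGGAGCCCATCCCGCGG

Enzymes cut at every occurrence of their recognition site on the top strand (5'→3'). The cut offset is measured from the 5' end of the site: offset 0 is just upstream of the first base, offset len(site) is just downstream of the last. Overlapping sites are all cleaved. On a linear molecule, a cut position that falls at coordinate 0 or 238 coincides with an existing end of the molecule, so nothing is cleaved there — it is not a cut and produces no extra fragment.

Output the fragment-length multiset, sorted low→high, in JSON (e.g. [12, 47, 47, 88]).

[5,6,7,7,7,7,7,8,8,9,9,9,10,11,12,13,13,14,15,16,20,25]

Scan for sites:
  JekX (CGCGGCAA, off=3): starts [9, 17, 51, 60, 69, 101, 115, 124, 156, 186, 199] → cuts [12, 20, 54, 63, 72, 104, 118, 127, 159, 189, 202]
  PtaII (CAGGAG, off=2): starts [3, 33, 44, 77, 145, 164, 174, 207, 213, 220] → cuts [5, 35, 46, 79, 147, 166, 176, 209, 215, 222]

Pooled cuts: [5, 12, 20, 35, 46, 54, 63, 72, 79, 104, 118, 127, 147, 159, 166, 176, 189, 202, 209, 215, 222]

Fragments:
  [0,5): 5 bp
  [5,12): 7 bp
  [12,20): 8 bp
  [20,35): 15 bp
  [35,46): 11 bp
  [46,54): 8 bp
  [54,63): 9 bp
  [63,72): 9 bp
  [72,79): 7 bp
  [79,104): 25 bp
  [104,118): 14 bp
  [118,127): 9 bp
  [127,147): 20 bp
  [147,159): 12 bp
  [159,166): 7 bp
  [166,176): 10 bp
  [176,189): 13 bp
  [189,202): 13 bp
  [202,209): 7 bp
  [209,215): 6 bp
  [215,222): 7 bp
  [222,238): 16 bp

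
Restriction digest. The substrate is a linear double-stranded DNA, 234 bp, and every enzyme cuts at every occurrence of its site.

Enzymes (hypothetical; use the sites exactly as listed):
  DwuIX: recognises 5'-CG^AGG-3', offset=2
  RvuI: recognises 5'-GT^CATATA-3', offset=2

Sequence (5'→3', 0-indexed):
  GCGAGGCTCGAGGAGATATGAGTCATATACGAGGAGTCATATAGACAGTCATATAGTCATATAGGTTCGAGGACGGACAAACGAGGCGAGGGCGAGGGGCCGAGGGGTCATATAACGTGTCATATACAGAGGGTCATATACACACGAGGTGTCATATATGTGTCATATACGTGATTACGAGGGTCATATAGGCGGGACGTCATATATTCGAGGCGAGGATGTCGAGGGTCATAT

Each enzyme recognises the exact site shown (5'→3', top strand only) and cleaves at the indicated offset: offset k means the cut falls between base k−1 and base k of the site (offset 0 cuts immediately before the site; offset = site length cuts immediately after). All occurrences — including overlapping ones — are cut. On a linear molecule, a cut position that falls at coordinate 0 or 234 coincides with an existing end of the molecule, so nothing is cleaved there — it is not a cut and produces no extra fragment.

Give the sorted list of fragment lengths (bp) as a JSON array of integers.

[3,5,5,5,6,6,6,6,7,8,8,8,9,10,10,11,12,12,12,12,13,14,14,16,16]

Per-enzyme occurrences:
  DwuIX (CGAGG, off=2): starts [1, 8, 29, 67, 81, 86, 92, 100, 144, 177, 208, 213, 222] → cuts [3, 10, 31, 69, 83, 88, 94, 102, 146, 179, 210, 215, 224]
  RvuI (GTCATATA, off=2): starts [21, 35, 47, 55, 106, 118, 132, 150, 161, 182, 198] → cuts [23, 37, 49, 57, 108, 120, 134, 152, 163, 184, 200]

All cut coordinates (distinct, sorted): [3, 10, 23, 31, 37, 49, 57, 69, 83, 88, 94, 102, 108, 120, 134, 146, 152, 163, 179, 184, 200, 210, 215, 224]

Fragments:
  [0,3): 3 bp
  [3,10): 7 bp
  [10,23): 13 bp
  [23,31): 8 bp
  [31,37): 6 bp
  [37,49): 12 bp
  [49,57): 8 bp
  [57,69): 12 bp
  [69,83): 14 bp
  [83,88): 5 bp
  [88,94): 6 bp
  [94,102): 8 bp
  [102,108): 6 bp
  [108,120): 12 bp
  [120,134): 14 bp
  [134,146): 12 bp
  [146,152): 6 bp
  [152,163): 11 bp
  [163,179): 16 bp
  [179,184): 5 bp
  [184,200): 16 bp
  [200,210): 10 bp
  [210,215): 5 bp
  [215,224): 9 bp
  [224,234): 10 bp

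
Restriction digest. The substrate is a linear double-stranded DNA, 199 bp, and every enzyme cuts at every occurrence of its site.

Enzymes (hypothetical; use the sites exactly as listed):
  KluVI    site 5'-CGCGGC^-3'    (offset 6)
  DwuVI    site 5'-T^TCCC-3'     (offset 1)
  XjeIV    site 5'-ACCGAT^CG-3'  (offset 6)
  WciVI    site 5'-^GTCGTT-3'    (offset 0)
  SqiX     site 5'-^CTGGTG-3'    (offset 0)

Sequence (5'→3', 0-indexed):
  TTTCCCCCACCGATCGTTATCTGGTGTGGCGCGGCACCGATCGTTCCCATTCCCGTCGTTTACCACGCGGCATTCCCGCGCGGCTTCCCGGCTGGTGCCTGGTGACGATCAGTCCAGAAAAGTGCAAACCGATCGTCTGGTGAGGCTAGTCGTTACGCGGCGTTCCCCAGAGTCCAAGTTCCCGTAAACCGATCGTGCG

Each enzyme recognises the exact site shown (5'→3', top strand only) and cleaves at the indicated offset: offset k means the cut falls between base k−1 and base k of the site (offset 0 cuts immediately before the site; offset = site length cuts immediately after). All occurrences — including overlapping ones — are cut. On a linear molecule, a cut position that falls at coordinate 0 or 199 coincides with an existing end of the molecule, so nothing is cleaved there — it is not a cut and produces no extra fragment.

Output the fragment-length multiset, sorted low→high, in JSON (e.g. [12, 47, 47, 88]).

Site scan:
  KluVI CGCGGC/6: at [29, 65, 78, 155] ⇒ [35, 71, 84, 161]
  DwuVI TTCCC/1: at [1, 43, 49, 72, 84, 162, 178] ⇒ [2, 44, 50, 73, 85, 163, 179]
  XjeIV ACCGATCG/6: at [8, 35, 127, 187] ⇒ [14, 41, 133, 193]
  WciVI GTCGTT/0: at [54, 148] ⇒ [54, 148]
  SqiX CTGGTG/0: at [20, 91, 98, 136] ⇒ [20, 91, 98, 136]

All cut coordinates (distinct, sorted): [2, 14, 20, 35, 41, 44, 50, 54, 71, 73, 84, 85, 91, 98, 133, 136, 148, 161, 163, 179, 193]

Fragments:
  [0,2): 2 bp
  [2,14): 12 bp
  [14,20): 6 bp
  [20,35): 15 bp
  [35,41): 6 bp
  [41,44): 3 bp
  [44,50): 6 bp
  [50,54): 4 bp
  [54,71): 17 bp
  [71,73): 2 bp
  [73,84): 11 bp
  [84,85): 1 bp
  [85,91): 6 bp
  [91,98): 7 bp
  [98,133): 35 bp
  [133,136): 3 bp
  [136,148): 12 bp
  [148,161): 13 bp
  [161,163): 2 bp
  [163,179): 16 bp
  [179,193): 14 bp
  [193,199): 6 bp

[1,2,2,2,3,3,4,6,6,6,6,6,7,11,12,12,13,14,15,16,17,35]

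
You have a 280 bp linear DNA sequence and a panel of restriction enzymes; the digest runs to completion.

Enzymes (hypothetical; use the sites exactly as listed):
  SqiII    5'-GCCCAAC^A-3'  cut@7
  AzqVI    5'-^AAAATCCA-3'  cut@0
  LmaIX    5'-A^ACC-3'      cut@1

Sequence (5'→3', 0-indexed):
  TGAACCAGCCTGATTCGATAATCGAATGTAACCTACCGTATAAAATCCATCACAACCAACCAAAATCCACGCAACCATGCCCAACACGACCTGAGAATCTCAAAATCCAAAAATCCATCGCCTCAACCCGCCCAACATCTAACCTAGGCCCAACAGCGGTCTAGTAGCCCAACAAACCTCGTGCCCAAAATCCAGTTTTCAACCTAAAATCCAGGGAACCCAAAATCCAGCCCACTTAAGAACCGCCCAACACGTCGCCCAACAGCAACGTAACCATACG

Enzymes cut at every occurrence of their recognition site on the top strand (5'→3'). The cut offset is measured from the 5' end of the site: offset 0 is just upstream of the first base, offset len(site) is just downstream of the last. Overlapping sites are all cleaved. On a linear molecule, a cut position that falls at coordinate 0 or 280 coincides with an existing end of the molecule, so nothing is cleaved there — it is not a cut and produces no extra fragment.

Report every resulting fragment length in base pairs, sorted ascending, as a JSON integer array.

Scan for sites:
  SqiII GCCCAACA/7: at [78, 129, 147, 166, 244, 256] ⇒ [85, 136, 154, 173, 251, 263]
  AzqVI AAAATCCA/0: at [41, 61, 101, 109, 186, 205, 221] ⇒ [41, 61, 101, 109, 186, 205, 221]
  LmaIX AACC/1: at [2, 29, 53, 57, 72, 124, 140, 174, 200, 216, 240, 271] ⇒ [3, 30, 54, 58, 73, 125, 141, 175, 201, 217, 241, 272]

Pooled cuts: [3, 30, 41, 54, 58, 61, 73, 85, 101, 109, 125, 136, 141, 154, 173, 175, 186, 201, 205, 217, 221, 241, 251, 263, 272]

Fragments:
  [0,3): 3 bp
  [3,30): 27 bp
  [30,41): 11 bp
  [41,54): 13 bp
  [54,58): 4 bp
  [58,61): 3 bp
  [61,73): 12 bp
  [73,85): 12 bp
  [85,101): 16 bp
  [101,109): 8 bp
  [109,125): 16 bp
  [125,136): 11 bp
  [136,141): 5 bp
  [141,154): 13 bp
  [154,173): 19 bp
  [173,175): 2 bp
  [175,186): 11 bp
  [186,201): 15 bp
  [201,205): 4 bp
  [205,217): 12 bp
  [217,221): 4 bp
  [221,241): 20 bp
  [241,251): 10 bp
  [251,263): 12 bp
  [263,272): 9 bp
  [272,280): 8 bp

[2,3,3,4,4,4,5,8,8,9,10,11,11,11,12,12,12,12,13,13,15,16,16,19,20,27]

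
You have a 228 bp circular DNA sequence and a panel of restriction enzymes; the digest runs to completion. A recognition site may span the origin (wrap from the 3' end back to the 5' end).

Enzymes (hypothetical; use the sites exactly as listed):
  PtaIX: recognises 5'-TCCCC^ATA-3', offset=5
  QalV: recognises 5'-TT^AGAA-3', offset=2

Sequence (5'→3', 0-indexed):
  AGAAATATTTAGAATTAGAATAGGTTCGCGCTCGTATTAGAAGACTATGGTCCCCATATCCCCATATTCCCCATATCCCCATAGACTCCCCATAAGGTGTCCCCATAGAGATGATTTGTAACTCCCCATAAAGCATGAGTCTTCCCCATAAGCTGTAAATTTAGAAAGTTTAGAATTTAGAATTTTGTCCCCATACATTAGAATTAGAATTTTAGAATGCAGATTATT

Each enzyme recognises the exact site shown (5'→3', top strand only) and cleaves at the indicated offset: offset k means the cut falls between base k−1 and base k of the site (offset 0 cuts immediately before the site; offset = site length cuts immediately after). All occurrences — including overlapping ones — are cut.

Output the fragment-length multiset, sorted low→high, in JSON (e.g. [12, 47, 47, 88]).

Scan for sites:
  PtaIX TCCCCATA/5: at [50, 58, 67, 75, 86, 99, 122, 142, 187] ⇒ [55, 63, 72, 80, 91, 104, 127, 147, 192]
  QalV TTAGAA/2: at [8, 14, 36, 160, 169, 176, 197, 203, 211, 226] ⇒ [0, 10, 16, 38, 162, 171, 178, 199, 205, 213]

Pooled cuts: [0, 10, 16, 38, 55, 63, 72, 80, 91, 104, 127, 147, 162, 171, 178, 192, 199, 205, 213]

Fragment lengths:
  0→10: 10 bp
  10→16: 6 bp
  16→38: 22 bp
  38→55: 17 bp
  55→63: 8 bp
  63→72: 9 bp
  72→80: 8 bp
  80→91: 11 bp
  91→104: 13 bp
  104→127: 23 bp
  127→147: 20 bp
  147→162: 15 bp
  162→171: 9 bp
  171→178: 7 bp
  178→192: 14 bp
  192→199: 7 bp
  199→205: 6 bp
  205→213: 8 bp
  213→0 (wrap): 228-213+0 = 15 bp

[6,6,7,7,8,8,8,9,9,10,11,13,14,15,15,17,20,22,23]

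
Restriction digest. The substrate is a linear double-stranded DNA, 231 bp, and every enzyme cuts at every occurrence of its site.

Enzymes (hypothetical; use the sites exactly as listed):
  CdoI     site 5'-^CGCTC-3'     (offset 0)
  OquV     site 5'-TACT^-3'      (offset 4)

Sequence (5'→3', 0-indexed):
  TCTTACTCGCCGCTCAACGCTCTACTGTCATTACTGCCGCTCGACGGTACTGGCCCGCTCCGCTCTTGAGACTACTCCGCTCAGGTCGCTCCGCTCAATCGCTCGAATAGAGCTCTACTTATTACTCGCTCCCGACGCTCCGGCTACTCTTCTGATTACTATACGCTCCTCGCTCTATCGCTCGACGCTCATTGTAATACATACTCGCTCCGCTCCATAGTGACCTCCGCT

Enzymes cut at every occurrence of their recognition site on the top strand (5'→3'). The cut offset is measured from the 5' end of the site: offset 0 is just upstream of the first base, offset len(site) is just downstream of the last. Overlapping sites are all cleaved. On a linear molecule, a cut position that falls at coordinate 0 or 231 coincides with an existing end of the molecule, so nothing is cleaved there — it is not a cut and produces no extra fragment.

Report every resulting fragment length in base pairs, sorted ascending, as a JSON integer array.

Per-enzyme occurrences:
  CdoI (CGCTC, off=0): starts [10, 17, 37, 55, 60, 77, 86, 91, 99, 126, 135, 163, 170, 178, 185, 205, 210] → cuts [10, 17, 37, 55, 60, 77, 86, 91, 99, 126, 135, 163, 170, 178, 185, 205, 210]
  OquV (TACT, off=4): starts [3, 22, 31, 47, 72, 115, 122, 144, 156, 201] → cuts [7, 26, 35, 51, 76, 119, 126, 148, 160, 205]

All cut coordinates (distinct, sorted): [7, 10, 17, 26, 35, 37, 51, 55, 60, 76, 77, 86, 91, 99, 119, 126, 135, 148, 160, 163, 170, 178, 185, 205, 210]

Fragments:
  [0,7): 7 bp
  [7,10): 3 bp
  [10,17): 7 bp
  [17,26): 9 bp
  [26,35): 9 bp
  [35,37): 2 bp
  [37,51): 14 bp
  [51,55): 4 bp
  [55,60): 5 bp
  [60,76): 16 bp
  [76,77): 1 bp
  [77,86): 9 bp
  [86,91): 5 bp
  [91,99): 8 bp
  [99,119): 20 bp
  [119,126): 7 bp
  [126,135): 9 bp
  [135,148): 13 bp
  [148,160): 12 bp
  [160,163): 3 bp
  [163,170): 7 bp
  [170,178): 8 bp
  [178,185): 7 bp
  [185,205): 20 bp
  [205,210): 5 bp
  [210,231): 21 bp

[1,2,3,3,4,5,5,5,7,7,7,7,7,8,8,9,9,9,9,12,13,14,16,20,20,21]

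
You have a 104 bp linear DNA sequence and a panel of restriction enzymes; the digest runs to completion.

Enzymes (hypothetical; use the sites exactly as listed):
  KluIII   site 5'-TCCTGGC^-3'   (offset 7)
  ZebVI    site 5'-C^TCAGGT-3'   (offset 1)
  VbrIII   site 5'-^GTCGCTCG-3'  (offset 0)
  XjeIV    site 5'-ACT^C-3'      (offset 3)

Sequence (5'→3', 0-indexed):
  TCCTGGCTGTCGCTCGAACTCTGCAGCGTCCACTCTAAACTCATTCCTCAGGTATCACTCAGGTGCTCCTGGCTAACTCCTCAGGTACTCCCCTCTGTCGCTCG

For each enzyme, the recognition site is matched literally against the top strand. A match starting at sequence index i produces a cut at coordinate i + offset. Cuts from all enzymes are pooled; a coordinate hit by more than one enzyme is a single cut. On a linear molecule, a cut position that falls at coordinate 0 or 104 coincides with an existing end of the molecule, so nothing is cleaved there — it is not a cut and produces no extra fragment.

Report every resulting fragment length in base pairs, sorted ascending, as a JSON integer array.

Scan for sites:
  KluIII (TCCTGGC, off=7): starts [0, 66] → cuts [7, 73]
  ZebVI (CTCAGGT, off=1): starts [46, 57, 79] → cuts [47, 58, 80]
  VbrIII (GTCGCTCG, off=0): starts [8, 96] → cuts [8, 96]
  XjeIV (ACTC, off=3): starts [17, 31, 38, 56, 75, 86] → cuts [20, 34, 41, 59, 78, 89]

All cut coordinates (distinct, sorted): [7, 8, 20, 34, 41, 47, 58, 59, 73, 78, 80, 89, 96]

Fragments:
  [0,7): 7 bp
  [7,8): 1 bp
  [8,20): 12 bp
  [20,34): 14 bp
  [34,41): 7 bp
  [41,47): 6 bp
  [47,58): 11 bp
  [58,59): 1 bp
  [59,73): 14 bp
  [73,78): 5 bp
  [78,80): 2 bp
  [80,89): 9 bp
  [89,96): 7 bp
  [96,104): 8 bp

[1,1,2,5,6,7,7,7,8,9,11,12,14,14]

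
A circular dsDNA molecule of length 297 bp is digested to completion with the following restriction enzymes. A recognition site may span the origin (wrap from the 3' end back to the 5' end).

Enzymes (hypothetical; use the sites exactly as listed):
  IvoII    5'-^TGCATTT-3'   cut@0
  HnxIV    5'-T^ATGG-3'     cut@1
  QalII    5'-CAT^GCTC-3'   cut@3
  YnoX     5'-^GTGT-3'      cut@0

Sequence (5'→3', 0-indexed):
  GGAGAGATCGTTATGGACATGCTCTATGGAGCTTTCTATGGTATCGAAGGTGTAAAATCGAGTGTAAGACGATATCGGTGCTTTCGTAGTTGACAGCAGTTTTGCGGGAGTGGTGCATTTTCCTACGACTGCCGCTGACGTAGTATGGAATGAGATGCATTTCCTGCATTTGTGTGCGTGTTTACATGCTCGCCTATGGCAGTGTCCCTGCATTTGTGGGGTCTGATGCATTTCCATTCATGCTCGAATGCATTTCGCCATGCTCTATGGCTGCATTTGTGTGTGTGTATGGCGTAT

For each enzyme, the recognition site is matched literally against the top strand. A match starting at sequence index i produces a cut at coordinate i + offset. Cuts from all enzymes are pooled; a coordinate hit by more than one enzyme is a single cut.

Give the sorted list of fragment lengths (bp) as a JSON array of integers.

[2,2,2,4,5,5,5,6,6,7,7,7,7,7,8,8,9,10,11,12,12,12,13,14,15,18,31,52]

Scan for sites:
  IvoII TGCATTT/0: at [113, 155, 164, 208, 226, 248, 271] ⇒ [113, 155, 164, 208, 226, 248, 271]
  HnxIV TATGG/1: at [11, 24, 36, 143, 194, 265, 287, 294] ⇒ [12, 25, 37, 144, 195, 266, 288, 295]
  QalII CATGCTC/3: at [17, 184, 238, 258] ⇒ [20, 187, 241, 261]
  YnoX GTGT/0: at [49, 61, 171, 177, 201, 278, 280, 282, 284] ⇒ [49, 61, 171, 177, 201, 278, 280, 282, 284]

All cut coordinates (distinct, sorted): [12, 20, 25, 37, 49, 61, 113, 144, 155, 164, 171, 177, 187, 195, 201, 208, 226, 241, 248, 261, 266, 271, 278, 280, 282, 284, 288, 295]

Fragment lengths:
  12→20: 8 bp
  20→25: 5 bp
  25→37: 12 bp
  37→49: 12 bp
  49→61: 12 bp
  61→113: 52 bp
  113→144: 31 bp
  144→155: 11 bp
  155→164: 9 bp
  164→171: 7 bp
  171→177: 6 bp
  177→187: 10 bp
  187→195: 8 bp
  195→201: 6 bp
  201→208: 7 bp
  208→226: 18 bp
  226→241: 15 bp
  241→248: 7 bp
  248→261: 13 bp
  261→266: 5 bp
  266→271: 5 bp
  271→278: 7 bp
  278→280: 2 bp
  280→282: 2 bp
  282→284: 2 bp
  284→288: 4 bp
  288→295: 7 bp
  295→12 (wrap): 297-295+12 = 14 bp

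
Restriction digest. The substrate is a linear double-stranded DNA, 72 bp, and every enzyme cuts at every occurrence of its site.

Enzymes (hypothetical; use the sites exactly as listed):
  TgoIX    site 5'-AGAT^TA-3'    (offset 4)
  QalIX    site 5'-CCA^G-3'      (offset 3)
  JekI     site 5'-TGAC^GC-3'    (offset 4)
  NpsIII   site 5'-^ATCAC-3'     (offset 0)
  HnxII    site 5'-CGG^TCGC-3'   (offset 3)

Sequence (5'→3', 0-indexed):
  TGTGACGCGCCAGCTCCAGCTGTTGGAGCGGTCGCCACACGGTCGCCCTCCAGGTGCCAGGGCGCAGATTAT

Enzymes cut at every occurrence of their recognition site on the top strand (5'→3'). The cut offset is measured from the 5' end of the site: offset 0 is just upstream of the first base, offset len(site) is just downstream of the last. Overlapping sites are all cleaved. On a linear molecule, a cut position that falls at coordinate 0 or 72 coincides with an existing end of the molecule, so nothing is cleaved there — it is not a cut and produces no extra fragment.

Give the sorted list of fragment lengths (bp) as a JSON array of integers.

Site scan:
  TgoIX (AGATTA, off=4): starts [65] → cuts [69]
  QalIX (CCAG, off=3): starts [9, 15, 49, 56] → cuts [12, 18, 52, 59]
  JekI (TGACGC, off=4): starts [2] → cuts [6]
  NpsIII (ATCAC, off=0): no sites
  HnxII (CGGTCGC, off=3): starts [28, 39] → cuts [31, 42]

All cut coordinates (distinct, sorted): [6, 12, 18, 31, 42, 52, 59, 69]

Fragments:
  [0,6): 6 bp
  [6,12): 6 bp
  [12,18): 6 bp
  [18,31): 13 bp
  [31,42): 11 bp
  [42,52): 10 bp
  [52,59): 7 bp
  [59,69): 10 bp
  [69,72): 3 bp

[3,6,6,6,7,10,10,11,13]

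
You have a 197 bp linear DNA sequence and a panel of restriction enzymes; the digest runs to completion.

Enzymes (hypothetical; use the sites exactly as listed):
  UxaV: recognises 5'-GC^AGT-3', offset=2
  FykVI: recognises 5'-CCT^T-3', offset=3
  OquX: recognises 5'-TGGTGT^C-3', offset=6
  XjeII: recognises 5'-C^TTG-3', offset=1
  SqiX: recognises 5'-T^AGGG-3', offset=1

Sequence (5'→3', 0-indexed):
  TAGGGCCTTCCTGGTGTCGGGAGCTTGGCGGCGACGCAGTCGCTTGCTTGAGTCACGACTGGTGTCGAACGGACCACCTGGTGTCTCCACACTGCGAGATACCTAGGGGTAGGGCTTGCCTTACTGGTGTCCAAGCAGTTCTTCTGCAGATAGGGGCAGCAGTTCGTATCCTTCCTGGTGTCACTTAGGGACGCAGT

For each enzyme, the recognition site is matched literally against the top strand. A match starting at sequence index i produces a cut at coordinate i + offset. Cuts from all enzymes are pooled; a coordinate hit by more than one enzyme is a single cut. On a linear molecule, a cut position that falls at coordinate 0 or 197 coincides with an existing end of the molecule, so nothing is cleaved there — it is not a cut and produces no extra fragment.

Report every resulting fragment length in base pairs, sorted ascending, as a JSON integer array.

Per-enzyme occurrences:
  UxaV GCAGT/2: at [35, 134, 158, 192] ⇒ [37, 136, 160, 194]
  FykVI CCTT/3: at [5, 118, 169] ⇒ [8, 121, 172]
  OquX TGGTGTC/6: at [11, 59, 78, 124, 175] ⇒ [17, 65, 84, 130, 181]
  XjeII CTTG/1: at [23, 42, 46, 114] ⇒ [24, 43, 47, 115]
  SqiX TAGGG/1: at [0, 103, 109, 150, 185] ⇒ [1, 104, 110, 151, 186]

All cut coordinates (distinct, sorted): [1, 8, 17, 24, 37, 43, 47, 65, 84, 104, 110, 115, 121, 130, 136, 151, 160, 172, 181, 186, 194]

Fragments:
  [0,1): 1 bp
  [1,8): 7 bp
  [8,17): 9 bp
  [17,24): 7 bp
  [24,37): 13 bp
  [37,43): 6 bp
  [43,47): 4 bp
  [47,65): 18 bp
  [65,84): 19 bp
  [84,104): 20 bp
  [104,110): 6 bp
  [110,115): 5 bp
  [115,121): 6 bp
  [121,130): 9 bp
  [130,136): 6 bp
  [136,151): 15 bp
  [151,160): 9 bp
  [160,172): 12 bp
  [172,181): 9 bp
  [181,186): 5 bp
  [186,194): 8 bp
  [194,197): 3 bp

[1,3,4,5,5,6,6,6,6,7,7,8,9,9,9,9,12,13,15,18,19,20]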